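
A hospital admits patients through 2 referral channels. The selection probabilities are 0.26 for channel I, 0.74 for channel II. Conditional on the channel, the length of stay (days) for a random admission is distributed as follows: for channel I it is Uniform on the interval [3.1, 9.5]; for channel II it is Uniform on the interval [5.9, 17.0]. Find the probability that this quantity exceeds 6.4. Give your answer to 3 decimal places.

0.833

Conditional on each channel, P(X > 6.4): I: 0.484375; II: 0.954955.
By total probability, P(X > 6.4) = 0.26·0.484375 + 0.74·0.954955 = 0.832604.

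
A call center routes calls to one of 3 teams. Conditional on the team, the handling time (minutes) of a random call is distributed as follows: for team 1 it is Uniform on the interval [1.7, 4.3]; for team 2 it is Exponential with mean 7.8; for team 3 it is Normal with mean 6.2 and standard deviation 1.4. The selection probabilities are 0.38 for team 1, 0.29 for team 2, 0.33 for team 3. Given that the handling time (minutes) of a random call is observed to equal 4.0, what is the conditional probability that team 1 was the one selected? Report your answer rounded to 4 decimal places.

Likelihoods f(4.0 | ·): 1: 0.384615; 2: 0.0767698; 3: 0.0829013.
Posterior ∝ prior × likelihood. Numerator for 1: 0.38·0.384615 = 0.146154.
Normalizing constant: 0.38·0.384615 + 0.29·0.0767698 + 0.33·0.0829013 = 0.195775.
P(1 | observation) = 0.146154 / 0.195775 = 0.746542.

0.7465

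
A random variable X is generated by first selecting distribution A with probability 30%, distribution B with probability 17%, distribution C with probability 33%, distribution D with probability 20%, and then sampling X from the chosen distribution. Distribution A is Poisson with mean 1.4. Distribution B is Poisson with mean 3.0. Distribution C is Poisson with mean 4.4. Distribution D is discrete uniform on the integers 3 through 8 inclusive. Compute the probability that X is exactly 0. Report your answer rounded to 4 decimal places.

Conditional on each component, P(X = 0): A: 0.246597; B: 0.0497871; C: 0.0122773; D: 0.
By total probability, P(X = 0) = 0.3·0.246597 + 0.17·0.0497871 + 0.33·0.0122773 + 0.2·0 = 0.0864944.

0.0865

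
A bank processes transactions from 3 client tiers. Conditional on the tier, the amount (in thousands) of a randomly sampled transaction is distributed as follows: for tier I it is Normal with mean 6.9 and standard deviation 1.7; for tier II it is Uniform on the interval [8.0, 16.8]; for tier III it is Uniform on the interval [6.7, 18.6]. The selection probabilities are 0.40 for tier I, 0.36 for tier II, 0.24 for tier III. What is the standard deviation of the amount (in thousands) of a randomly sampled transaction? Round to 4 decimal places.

Per component, I: μ=6.9, E[X²]=50.5; II: μ=12.4, E[X²]=160.213; III: μ=12.65, E[X²]=171.823.
E[X] = 0.4·6.9 + 0.36·12.4 + 0.24·12.65 = 10.26.
E[X²] = 0.4·50.5 + 0.36·160.213 + 0.24·171.823 = 119.114.
Var(X) = E[X²] − (E[X])² = 119.114 − 105.268 = 13.8468.
SD(X) = √13.8468 = 3.72113.

3.7211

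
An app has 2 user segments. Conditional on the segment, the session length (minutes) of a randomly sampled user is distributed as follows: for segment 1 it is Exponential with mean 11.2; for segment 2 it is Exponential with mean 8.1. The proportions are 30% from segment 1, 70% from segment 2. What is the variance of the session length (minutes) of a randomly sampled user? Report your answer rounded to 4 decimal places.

85.5771

Per component, 1: μ=11.2, E[X²]=250.88; 2: μ=8.1, E[X²]=131.22.
E[X] = 0.3·11.2 + 0.7·8.1 = 9.03.
E[X²] = 0.3·250.88 + 0.7·131.22 = 167.118.
Var(X) = E[X²] − (E[X])² = 167.118 − 81.5409 = 85.5771.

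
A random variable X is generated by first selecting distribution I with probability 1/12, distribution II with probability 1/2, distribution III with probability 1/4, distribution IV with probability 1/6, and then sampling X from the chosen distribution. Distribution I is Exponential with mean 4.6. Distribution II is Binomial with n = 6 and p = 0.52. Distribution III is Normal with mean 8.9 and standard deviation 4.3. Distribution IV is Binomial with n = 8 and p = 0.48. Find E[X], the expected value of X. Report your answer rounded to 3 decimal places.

4.808

Component means — I: 4.6; II: 3.12; III: 8.9; IV: 3.84.
E[X] = 0.0833333·4.6 + 0.5·3.12 + 0.25·8.9 + 0.166667·3.84 = 4.80833.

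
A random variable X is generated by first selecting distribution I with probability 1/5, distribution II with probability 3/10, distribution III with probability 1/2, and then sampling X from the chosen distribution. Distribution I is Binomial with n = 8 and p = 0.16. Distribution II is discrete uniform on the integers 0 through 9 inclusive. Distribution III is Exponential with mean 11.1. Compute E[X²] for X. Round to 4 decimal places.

132.3027

For each component E[X²] = Var + (mean)², giving I: 2.7136; II: 28.5; III: 246.42.
Overall E[X²] = 0.2·2.7136 + 0.3·28.5 + 0.5·246.42 = 132.303.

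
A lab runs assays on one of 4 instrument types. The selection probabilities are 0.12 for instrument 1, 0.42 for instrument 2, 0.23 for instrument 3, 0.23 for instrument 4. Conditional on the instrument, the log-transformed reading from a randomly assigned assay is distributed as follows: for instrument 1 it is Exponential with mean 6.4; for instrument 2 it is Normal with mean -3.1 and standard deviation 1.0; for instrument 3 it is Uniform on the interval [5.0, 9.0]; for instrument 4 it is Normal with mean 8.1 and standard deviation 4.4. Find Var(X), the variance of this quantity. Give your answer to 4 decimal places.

36.7686

Per component, 1: μ=6.4, E[X²]=81.92; 2: μ=-3.1, E[X²]=10.61; 3: μ=7, E[X²]=50.3333; 4: μ=8.1, E[X²]=84.97.
E[X] = 0.12·6.4 + 0.42·-3.1 + 0.23·7 + 0.23·8.1 = 2.939.
E[X²] = 0.12·81.92 + 0.42·10.61 + 0.23·50.3333 + 0.23·84.97 = 45.4064.
Var(X) = E[X²] − (E[X])² = 45.4064 − 8.63772 = 36.7686.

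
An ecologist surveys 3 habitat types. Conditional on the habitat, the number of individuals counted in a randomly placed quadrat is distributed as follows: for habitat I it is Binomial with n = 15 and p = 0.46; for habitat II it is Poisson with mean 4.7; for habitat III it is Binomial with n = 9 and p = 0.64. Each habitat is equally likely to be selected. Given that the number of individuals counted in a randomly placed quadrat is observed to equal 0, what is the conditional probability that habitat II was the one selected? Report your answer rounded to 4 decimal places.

0.9787

Likelihoods P(X=0 | ·): I: 9.68069e-05; II: 0.00909528; III: 0.00010156.
Posterior ∝ prior × likelihood. Numerator for II: 0.333333·0.00909528 = 0.00303176.
Normalizing constant: 0.333333·9.68069e-05 + 0.333333·0.00909528 + 0.333333·0.00010156 = 0.00309788.
P(II | observation) = 0.00303176 / 0.00309788 = 0.978656.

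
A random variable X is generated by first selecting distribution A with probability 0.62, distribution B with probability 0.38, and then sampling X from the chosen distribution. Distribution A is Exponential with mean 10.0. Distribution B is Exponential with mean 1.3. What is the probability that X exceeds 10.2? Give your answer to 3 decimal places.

Conditional on each component, P(X > 10.2): A: 0.360595; B: 0.000391254.
By total probability, P(X > 10.2) = 0.62·0.360595 + 0.38·0.000391254 = 0.223718.

0.224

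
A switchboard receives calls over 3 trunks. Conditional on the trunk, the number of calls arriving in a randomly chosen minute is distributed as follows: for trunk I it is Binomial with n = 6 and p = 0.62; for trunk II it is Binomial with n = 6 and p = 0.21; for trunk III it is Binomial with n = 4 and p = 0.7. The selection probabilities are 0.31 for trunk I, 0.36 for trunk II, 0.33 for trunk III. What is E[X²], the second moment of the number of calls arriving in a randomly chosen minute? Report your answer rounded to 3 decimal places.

For each component E[X²] = Var + (mean)², giving I: 15.252; II: 2.583; III: 8.68.
Overall E[X²] = 0.31·15.252 + 0.36·2.583 + 0.33·8.68 = 8.5224.

8.522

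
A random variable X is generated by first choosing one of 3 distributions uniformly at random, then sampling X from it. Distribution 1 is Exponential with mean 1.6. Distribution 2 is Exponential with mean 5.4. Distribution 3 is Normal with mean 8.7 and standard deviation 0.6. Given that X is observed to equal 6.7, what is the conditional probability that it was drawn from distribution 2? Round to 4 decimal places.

Likelihoods f(6.7 | ·): 1: 0.00949012; 2: 0.05355; 3: 0.00257046.
Posterior ∝ prior × likelihood. Numerator for 2: 0.333333·0.05355 = 0.01785.
Normalizing constant: 0.333333·0.00949012 + 0.333333·0.05355 + 0.333333·0.00257046 = 0.0218702.
P(2 | observation) = 0.01785 / 0.0218702 = 0.816179.

0.8162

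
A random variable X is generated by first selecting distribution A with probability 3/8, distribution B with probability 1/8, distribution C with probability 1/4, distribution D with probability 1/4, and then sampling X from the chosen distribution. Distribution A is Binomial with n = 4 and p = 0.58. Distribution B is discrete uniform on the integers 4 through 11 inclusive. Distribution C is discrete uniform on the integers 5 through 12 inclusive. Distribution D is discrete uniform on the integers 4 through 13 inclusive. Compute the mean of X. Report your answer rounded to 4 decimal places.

Component means — A: 2.32; B: 7.5; C: 8.5; D: 8.5.
E[X] = 0.375·2.32 + 0.125·7.5 + 0.25·8.5 + 0.25·8.5 = 6.0575.

6.0575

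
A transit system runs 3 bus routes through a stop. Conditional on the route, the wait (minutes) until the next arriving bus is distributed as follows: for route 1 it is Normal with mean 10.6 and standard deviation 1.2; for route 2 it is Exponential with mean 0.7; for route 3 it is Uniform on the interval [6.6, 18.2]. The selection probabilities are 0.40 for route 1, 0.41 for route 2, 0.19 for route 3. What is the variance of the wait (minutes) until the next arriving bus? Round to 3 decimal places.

29.891

Per component, 1: μ=10.6, E[X²]=113.8; 2: μ=0.7, E[X²]=0.98; 3: μ=12.4, E[X²]=164.973.
E[X] = 0.4·10.6 + 0.41·0.7 + 0.19·12.4 = 6.883.
E[X²] = 0.4·113.8 + 0.41·0.98 + 0.19·164.973 = 77.2667.
Var(X) = E[X²] − (E[X])² = 77.2667 − 47.3757 = 29.891.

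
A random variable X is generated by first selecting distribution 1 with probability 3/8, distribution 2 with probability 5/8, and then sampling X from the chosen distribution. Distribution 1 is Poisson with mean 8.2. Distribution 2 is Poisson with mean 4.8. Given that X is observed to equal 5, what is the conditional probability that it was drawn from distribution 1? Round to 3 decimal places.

Likelihoods P(X=5 | ·): 1: 0.0848542; 2: 0.174748.
Posterior ∝ prior × likelihood. Numerator for 1: 0.375·0.0848542 = 0.0318203.
Normalizing constant: 0.375·0.0848542 + 0.625·0.174748 = 0.141038.
P(1 | observation) = 0.0318203 / 0.141038 = 0.225616.

0.226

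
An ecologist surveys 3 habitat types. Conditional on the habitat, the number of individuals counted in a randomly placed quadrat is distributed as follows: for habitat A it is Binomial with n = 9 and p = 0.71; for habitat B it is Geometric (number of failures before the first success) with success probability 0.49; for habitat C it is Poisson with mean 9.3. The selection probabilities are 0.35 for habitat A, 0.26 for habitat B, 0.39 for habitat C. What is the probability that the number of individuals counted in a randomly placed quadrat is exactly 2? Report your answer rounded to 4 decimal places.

Conditional on each habitat, P(X = 2): A: 0.00313044; B: 0.127449; C: 0.00395364.
By total probability, P(X = 2) = 0.35·0.00313044 + 0.26·0.127449 + 0.39·0.00395364 = 0.0357743.

0.0358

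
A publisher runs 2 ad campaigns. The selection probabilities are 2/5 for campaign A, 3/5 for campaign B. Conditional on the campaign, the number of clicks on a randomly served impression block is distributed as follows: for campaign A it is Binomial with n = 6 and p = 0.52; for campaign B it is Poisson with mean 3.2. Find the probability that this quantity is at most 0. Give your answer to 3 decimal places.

0.029

Conditional on each campaign, P(X ≤ 0): A: 0.0122306; B: 0.0407622.
By total probability, P(X ≤ 0) = 0.4·0.0122306 + 0.6·0.0407622 = 0.0293496.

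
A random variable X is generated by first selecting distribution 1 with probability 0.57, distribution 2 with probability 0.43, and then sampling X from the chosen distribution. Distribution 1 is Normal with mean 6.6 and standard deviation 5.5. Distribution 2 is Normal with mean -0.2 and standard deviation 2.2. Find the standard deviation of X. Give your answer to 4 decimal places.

Per component, 1: μ=6.6, E[X²]=73.81; 2: μ=-0.2, E[X²]=4.88.
E[X] = 0.57·6.6 + 0.43·-0.2 = 3.676.
E[X²] = 0.57·73.81 + 0.43·4.88 = 44.1701.
Var(X) = E[X²] − (E[X])² = 44.1701 − 13.513 = 30.6571.
SD(X) = √30.6571 = 5.53689.

5.5369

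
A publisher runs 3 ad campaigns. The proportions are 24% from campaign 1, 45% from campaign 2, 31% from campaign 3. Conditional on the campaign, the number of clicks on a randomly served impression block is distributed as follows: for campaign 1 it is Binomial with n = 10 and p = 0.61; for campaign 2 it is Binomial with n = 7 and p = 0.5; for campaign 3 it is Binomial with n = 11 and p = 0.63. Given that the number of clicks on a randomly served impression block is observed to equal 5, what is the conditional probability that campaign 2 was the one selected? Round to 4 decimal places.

0.4721

Likelihoods P(X=5 | ·): 1: 0.192032; 2: 0.164062; 3: 0.11764.
Posterior ∝ prior × likelihood. Numerator for 2: 0.45·0.164062 = 0.0738281.
Normalizing constant: 0.24·0.192032 + 0.45·0.164062 + 0.31·0.11764 = 0.156384.
P(2 | observation) = 0.0738281 / 0.156384 = 0.472095.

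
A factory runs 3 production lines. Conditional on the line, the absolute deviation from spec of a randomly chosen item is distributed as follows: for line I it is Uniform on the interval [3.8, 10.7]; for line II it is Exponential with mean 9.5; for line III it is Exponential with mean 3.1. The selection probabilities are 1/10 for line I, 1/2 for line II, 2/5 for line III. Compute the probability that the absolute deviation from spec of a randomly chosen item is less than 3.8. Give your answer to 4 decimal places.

0.4474

Conditional on each line, P(X < 3.8): I: 0; II: 0.32968; III: 0.706479.
By total probability, P(X < 3.8) = 0.1·0 + 0.5·0.32968 + 0.4·0.706479 = 0.447432.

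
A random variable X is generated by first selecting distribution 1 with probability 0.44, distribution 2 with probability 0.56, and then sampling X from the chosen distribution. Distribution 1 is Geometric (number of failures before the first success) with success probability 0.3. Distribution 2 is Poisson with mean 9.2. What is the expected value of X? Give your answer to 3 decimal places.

Component means — 1: 2.33333; 2: 9.2.
E[X] = 0.44·2.33333 + 0.56·9.2 = 6.17867.

6.179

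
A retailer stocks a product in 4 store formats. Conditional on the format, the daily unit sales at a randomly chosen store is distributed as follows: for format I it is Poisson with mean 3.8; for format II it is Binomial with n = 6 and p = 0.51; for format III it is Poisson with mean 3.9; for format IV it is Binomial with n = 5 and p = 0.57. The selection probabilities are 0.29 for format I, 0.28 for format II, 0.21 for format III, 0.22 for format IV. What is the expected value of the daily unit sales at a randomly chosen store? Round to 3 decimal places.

3.405

Component means — I: 3.8; II: 3.06; III: 3.9; IV: 2.85.
E[X] = 0.29·3.8 + 0.28·3.06 + 0.21·3.9 + 0.22·2.85 = 3.4048.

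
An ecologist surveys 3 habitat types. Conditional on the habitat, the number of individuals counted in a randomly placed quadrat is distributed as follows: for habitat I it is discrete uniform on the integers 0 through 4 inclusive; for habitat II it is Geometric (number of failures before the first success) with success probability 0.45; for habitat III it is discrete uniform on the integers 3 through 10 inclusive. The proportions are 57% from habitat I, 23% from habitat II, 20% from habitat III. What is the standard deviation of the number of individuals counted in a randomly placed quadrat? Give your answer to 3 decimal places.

2.546

Per component, I: μ=2, E[X²]=6; II: μ=1.22222, E[X²]=4.20988; III: μ=6.5, E[X²]=47.5.
E[X] = 0.57·2 + 0.23·1.22222 + 0.2·6.5 = 2.72111.
E[X²] = 0.57·6 + 0.23·4.20988 + 0.2·47.5 = 13.8883.
Var(X) = E[X²] − (E[X])² = 13.8883 − 7.40445 = 6.48383.
SD(X) = √6.48383 = 2.54634.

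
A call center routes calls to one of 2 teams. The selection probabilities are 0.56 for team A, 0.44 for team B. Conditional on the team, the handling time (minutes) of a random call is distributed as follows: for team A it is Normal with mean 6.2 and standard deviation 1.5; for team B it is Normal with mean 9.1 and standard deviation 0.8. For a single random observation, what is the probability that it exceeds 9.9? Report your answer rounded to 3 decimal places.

0.074

Conditional on each team, P(X > 9.9): A: 0.00681886; B: 0.158655.
By total probability, P(X > 9.9) = 0.56·0.00681886 + 0.44·0.158655 = 0.0736269.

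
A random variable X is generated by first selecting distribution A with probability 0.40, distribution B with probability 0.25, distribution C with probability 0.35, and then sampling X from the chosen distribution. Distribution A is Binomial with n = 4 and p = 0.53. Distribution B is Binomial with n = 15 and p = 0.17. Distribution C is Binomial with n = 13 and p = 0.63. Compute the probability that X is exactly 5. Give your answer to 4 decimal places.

0.0322

Conditional on each component, P(X = 5): A: 0; B: 0.0661578; C: 0.0448637.
By total probability, P(X = 5) = 0.4·0 + 0.25·0.0661578 + 0.35·0.0448637 = 0.0322417.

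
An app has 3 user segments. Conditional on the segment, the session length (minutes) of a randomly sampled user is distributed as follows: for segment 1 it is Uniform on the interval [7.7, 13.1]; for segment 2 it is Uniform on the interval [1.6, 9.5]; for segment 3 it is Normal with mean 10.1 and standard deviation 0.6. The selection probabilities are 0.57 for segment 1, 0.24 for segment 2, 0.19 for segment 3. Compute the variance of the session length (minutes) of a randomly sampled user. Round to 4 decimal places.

6.8734

Per component, 1: μ=10.4, E[X²]=110.59; 2: μ=5.55, E[X²]=36.0033; 3: μ=10.1, E[X²]=102.37.
E[X] = 0.57·10.4 + 0.24·5.55 + 0.19·10.1 = 9.179.
E[X²] = 0.57·110.59 + 0.24·36.0033 + 0.19·102.37 = 91.1274.
Var(X) = E[X²] − (E[X])² = 91.1274 − 84.254 = 6.87336.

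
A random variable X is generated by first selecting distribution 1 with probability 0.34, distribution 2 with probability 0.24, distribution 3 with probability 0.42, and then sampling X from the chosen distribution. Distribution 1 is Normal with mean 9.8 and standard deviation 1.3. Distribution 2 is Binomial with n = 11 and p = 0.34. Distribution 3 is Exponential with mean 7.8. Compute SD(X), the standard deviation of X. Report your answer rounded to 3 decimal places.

Per component, 1: μ=9.8, E[X²]=97.73; 2: μ=3.74, E[X²]=16.456; 3: μ=7.8, E[X²]=121.68.
E[X] = 0.34·9.8 + 0.24·3.74 + 0.42·7.8 = 7.5056.
E[X²] = 0.34·97.73 + 0.24·16.456 + 0.42·121.68 = 88.2832.
Var(X) = E[X²] − (E[X])² = 88.2832 − 56.334 = 31.9492.
SD(X) = √31.9492 = 5.65236.

5.652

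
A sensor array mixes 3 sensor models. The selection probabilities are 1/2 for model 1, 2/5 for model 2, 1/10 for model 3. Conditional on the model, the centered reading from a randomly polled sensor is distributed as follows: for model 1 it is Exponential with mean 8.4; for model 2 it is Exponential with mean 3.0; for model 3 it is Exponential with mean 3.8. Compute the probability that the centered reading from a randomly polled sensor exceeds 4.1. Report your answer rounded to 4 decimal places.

Conditional on each model, P(X > 4.1): 1: 0.613794; 2: 0.254955; 3: 0.339953.
By total probability, P(X > 4.1) = 0.5·0.613794 + 0.4·0.254955 + 0.1·0.339953 = 0.442875.

0.4429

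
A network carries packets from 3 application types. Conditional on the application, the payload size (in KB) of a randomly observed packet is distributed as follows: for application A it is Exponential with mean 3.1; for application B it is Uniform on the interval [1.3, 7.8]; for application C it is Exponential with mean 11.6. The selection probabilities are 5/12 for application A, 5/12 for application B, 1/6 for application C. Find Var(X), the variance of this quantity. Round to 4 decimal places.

36.7318

Per component, A: μ=3.1, E[X²]=19.22; B: μ=4.55, E[X²]=24.2233; C: μ=11.6, E[X²]=269.12.
E[X] = 0.416667·3.1 + 0.416667·4.55 + 0.166667·11.6 = 5.12083.
E[X²] = 0.416667·19.22 + 0.416667·24.2233 + 0.166667·269.12 = 62.9547.
Var(X) = E[X²] − (E[X])² = 62.9547 − 26.2229 = 36.7318.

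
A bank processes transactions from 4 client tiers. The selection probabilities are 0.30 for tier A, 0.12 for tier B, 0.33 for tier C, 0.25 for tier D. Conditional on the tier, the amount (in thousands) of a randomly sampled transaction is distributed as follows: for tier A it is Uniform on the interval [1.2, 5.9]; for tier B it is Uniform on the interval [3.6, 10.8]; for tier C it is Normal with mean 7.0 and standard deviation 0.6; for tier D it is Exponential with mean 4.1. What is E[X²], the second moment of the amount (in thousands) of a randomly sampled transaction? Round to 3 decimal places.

35.766

For each component E[X²] = Var + (mean)², giving A: 14.4433; B: 56.16; C: 49.36; D: 33.62.
Overall E[X²] = 0.3·14.4433 + 0.12·56.16 + 0.33·49.36 + 0.25·33.62 = 35.766.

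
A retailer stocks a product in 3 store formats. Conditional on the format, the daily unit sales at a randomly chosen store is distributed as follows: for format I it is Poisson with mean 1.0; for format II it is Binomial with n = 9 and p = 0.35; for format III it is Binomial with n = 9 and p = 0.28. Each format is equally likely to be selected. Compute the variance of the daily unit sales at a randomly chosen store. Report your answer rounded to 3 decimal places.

Per component, I: μ=1, E[X²]=2; II: μ=3.15, E[X²]=11.97; III: μ=2.52, E[X²]=8.1648.
E[X] = 0.333333·1 + 0.333333·3.15 + 0.333333·2.52 = 2.22333.
E[X²] = 0.333333·2 + 0.333333·11.97 + 0.333333·8.1648 = 7.37827.
Var(X) = E[X²] − (E[X])² = 7.37827 − 4.94321 = 2.43506.

2.435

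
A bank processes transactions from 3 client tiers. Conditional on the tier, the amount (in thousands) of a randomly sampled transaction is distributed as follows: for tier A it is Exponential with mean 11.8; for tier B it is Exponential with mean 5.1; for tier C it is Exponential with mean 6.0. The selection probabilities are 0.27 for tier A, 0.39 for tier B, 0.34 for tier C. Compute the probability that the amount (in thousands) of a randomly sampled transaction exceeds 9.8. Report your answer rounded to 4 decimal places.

Conditional on each tier, P(X > 9.8): A: 0.435828; B: 0.146377; C: 0.195278.
By total probability, P(X > 9.8) = 0.27·0.435828 + 0.39·0.146377 + 0.34·0.195278 = 0.241155.

0.2412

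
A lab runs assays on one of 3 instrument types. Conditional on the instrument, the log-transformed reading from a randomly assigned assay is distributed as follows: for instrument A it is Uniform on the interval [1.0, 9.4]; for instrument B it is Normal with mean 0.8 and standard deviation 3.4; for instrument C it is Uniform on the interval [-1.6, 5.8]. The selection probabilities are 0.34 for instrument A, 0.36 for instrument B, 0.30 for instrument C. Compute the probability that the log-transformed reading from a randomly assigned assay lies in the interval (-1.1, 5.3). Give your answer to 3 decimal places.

Conditional on each instrument, P(-1.1 < X < 5.3): A: 0.511905; B: 0.619029; C: 0.864865.
By total probability, P(-1.1 < X < 5.3) = 0.34·0.511905 + 0.36·0.619029 + 0.3·0.864865 = 0.656358.

0.656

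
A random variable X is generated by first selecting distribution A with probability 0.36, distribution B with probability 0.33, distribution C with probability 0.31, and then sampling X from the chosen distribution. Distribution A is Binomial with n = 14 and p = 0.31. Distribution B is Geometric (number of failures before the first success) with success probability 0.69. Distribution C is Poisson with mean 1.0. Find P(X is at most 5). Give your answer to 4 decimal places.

0.9112

Conditional on each component, P(X ≤ 5): A: 0.754634; B: 0.999112; C: 0.999406.
By total probability, P(X ≤ 5) = 0.36·0.754634 + 0.33·0.999112 + 0.31·0.999406 = 0.911191.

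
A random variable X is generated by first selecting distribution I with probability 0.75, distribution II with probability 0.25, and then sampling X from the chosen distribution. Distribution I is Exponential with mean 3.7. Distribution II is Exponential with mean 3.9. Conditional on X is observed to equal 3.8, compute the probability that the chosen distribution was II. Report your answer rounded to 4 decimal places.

0.2500

Likelihoods f(3.8 | ·): I: 0.0967757; II: 0.096778.
Posterior ∝ prior × likelihood. Numerator for II: 0.25·0.096778 = 0.0241945.
Normalizing constant: 0.75·0.0967757 + 0.25·0.096778 = 0.0967762.
P(II | observation) = 0.0241945 / 0.0967762 = 0.250005.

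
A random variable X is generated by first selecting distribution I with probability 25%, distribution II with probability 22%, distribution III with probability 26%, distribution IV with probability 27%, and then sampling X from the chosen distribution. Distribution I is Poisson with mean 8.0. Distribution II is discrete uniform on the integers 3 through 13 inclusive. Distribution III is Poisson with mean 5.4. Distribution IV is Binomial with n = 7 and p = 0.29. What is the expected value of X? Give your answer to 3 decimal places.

Component means — I: 8; II: 8; III: 5.4; IV: 2.03.
E[X] = 0.25·8 + 0.22·8 + 0.26·5.4 + 0.27·2.03 = 5.7121.

5.712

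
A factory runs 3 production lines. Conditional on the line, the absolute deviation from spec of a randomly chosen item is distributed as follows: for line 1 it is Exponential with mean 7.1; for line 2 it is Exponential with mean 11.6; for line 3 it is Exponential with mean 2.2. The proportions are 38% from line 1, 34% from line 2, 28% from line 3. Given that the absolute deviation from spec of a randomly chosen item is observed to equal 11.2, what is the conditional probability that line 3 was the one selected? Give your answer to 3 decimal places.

0.034

Likelihoods f(11.2 | ·): 1: 0.0290842; 2: 0.0328264; 3: 0.00279656.
Posterior ∝ prior × likelihood. Numerator for 3: 0.28·0.00279656 = 0.000783036.
Normalizing constant: 0.38·0.0290842 + 0.34·0.0328264 + 0.28·0.00279656 = 0.022996.
P(3 | observation) = 0.000783036 / 0.022996 = 0.0340509.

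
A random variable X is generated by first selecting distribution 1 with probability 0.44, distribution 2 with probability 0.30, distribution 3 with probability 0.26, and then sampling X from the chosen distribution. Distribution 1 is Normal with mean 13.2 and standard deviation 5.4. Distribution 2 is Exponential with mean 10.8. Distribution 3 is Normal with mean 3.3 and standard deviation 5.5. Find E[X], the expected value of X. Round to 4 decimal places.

9.9060

Component means — 1: 13.2; 2: 10.8; 3: 3.3.
E[X] = 0.44·13.2 + 0.3·10.8 + 0.26·3.3 = 9.906.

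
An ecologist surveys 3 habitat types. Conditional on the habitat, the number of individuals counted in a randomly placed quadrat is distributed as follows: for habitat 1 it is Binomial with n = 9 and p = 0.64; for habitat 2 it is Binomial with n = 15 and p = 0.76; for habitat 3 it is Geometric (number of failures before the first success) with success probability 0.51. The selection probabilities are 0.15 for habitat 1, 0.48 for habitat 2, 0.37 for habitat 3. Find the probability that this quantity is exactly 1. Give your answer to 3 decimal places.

Conditional on each habitat, P(X = 1): 1: 0.00162496; 2: 2.39807e-08; 3: 0.2499.
By total probability, P(X = 1) = 0.15·0.00162496 + 0.48·2.39807e-08 + 0.37·0.2499 = 0.0927068.

0.093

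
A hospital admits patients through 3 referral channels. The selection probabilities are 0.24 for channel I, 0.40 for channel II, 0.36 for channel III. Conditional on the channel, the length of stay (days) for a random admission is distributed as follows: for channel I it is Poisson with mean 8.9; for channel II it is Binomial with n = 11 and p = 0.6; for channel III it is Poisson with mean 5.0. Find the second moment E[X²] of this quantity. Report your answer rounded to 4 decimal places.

For each component E[X²] = Var + (mean)², giving I: 88.11; II: 46.2; III: 30.
Overall E[X²] = 0.24·88.11 + 0.4·46.2 + 0.36·30 = 50.4264.

50.4264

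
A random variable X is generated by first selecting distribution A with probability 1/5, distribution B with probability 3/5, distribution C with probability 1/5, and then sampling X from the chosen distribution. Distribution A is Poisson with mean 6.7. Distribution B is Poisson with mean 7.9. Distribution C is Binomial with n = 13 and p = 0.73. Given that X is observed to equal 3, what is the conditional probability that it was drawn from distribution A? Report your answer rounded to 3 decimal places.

Likelihoods P(X=3 | ·): A: 0.0617021; B: 0.0304652; C: 0.000229072.
Posterior ∝ prior × likelihood. Numerator for A: 0.2·0.0617021 = 0.0123404.
Normalizing constant: 0.2·0.0617021 + 0.6·0.0304652 + 0.2·0.000229072 = 0.0306653.
P(A | observation) = 0.0123404 / 0.0306653 = 0.402423.

0.402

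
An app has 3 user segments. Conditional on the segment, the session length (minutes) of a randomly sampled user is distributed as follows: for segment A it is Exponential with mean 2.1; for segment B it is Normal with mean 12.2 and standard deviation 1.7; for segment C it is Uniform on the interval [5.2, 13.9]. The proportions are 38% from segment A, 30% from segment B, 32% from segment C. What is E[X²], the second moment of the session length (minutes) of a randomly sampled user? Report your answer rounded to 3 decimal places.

80.074

For each component E[X²] = Var + (mean)², giving A: 8.82; B: 151.73; C: 97.51.
Overall E[X²] = 0.38·8.82 + 0.3·151.73 + 0.32·97.51 = 80.0738.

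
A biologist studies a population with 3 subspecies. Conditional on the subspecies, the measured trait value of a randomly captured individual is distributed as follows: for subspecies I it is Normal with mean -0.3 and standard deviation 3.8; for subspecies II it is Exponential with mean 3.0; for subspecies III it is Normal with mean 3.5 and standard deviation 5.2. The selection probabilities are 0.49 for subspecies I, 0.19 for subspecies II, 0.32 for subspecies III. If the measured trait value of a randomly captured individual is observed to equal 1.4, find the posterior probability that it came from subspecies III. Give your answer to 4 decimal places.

0.2078

Likelihoods f(1.4 | ·): I: 0.0949876; II: 0.20903; III: 0.0707118.
Posterior ∝ prior × likelihood. Numerator for III: 0.32·0.0707118 = 0.0226278.
Normalizing constant: 0.49·0.0949876 + 0.19·0.20903 + 0.32·0.0707118 = 0.108887.
P(III | observation) = 0.0226278 / 0.108887 = 0.207809.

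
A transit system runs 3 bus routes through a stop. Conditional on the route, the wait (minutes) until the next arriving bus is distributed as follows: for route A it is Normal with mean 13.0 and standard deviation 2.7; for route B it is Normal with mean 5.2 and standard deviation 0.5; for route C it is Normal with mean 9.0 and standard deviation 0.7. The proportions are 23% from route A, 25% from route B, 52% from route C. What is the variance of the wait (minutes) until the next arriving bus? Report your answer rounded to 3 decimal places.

Per component, A: μ=13, E[X²]=176.29; B: μ=5.2, E[X²]=27.29; C: μ=9, E[X²]=81.49.
E[X] = 0.23·13 + 0.25·5.2 + 0.52·9 = 8.97.
E[X²] = 0.23·176.29 + 0.25·27.29 + 0.52·81.49 = 89.744.
Var(X) = E[X²] − (E[X])² = 89.744 − 80.4609 = 9.2831.

9.283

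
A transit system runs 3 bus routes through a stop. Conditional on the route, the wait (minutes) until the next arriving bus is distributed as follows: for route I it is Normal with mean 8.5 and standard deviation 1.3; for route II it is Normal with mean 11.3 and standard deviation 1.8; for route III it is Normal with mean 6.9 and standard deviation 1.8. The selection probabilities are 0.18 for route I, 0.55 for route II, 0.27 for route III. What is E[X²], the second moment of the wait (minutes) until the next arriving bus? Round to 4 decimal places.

For each component E[X²] = Var + (mean)², giving I: 73.94; II: 130.93; III: 50.85.
Overall E[X²] = 0.18·73.94 + 0.55·130.93 + 0.27·50.85 = 99.0502.

99.0502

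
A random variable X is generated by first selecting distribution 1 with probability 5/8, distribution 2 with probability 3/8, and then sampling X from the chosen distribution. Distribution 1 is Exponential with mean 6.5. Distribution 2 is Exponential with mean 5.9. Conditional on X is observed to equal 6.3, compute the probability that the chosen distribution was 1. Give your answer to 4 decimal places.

0.6254

Likelihoods f(6.3 | ·): 1: 0.0583653; 2: 0.0582653.
Posterior ∝ prior × likelihood. Numerator for 1: 0.625·0.0583653 = 0.0364783.
Normalizing constant: 0.625·0.0583653 + 0.375·0.0582653 = 0.0583278.
P(1 | observation) = 0.0364783 / 0.0583278 = 0.625402.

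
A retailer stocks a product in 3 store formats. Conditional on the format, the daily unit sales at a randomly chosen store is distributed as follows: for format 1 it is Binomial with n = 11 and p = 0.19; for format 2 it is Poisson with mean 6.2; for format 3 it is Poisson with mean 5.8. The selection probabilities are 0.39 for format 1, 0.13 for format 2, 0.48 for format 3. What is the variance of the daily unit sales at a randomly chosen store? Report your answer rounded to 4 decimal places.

Per component, 1: μ=2.09, E[X²]=6.061; 2: μ=6.2, E[X²]=44.64; 3: μ=5.8, E[X²]=39.44.
E[X] = 0.39·2.09 + 0.13·6.2 + 0.48·5.8 = 4.4051.
E[X²] = 0.39·6.061 + 0.13·44.64 + 0.48·39.44 = 27.0982.
Var(X) = E[X²] − (E[X])² = 27.0982 − 19.4049 = 7.69328.

7.6933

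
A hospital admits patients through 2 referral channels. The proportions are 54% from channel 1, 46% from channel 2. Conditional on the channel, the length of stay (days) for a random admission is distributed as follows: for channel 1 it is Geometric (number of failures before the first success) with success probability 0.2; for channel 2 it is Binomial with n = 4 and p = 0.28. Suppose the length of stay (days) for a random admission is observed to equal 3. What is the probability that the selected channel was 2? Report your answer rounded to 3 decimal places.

0.345

Likelihoods P(X=3 | ·): 1: 0.1024; 2: 0.0632218.
Posterior ∝ prior × likelihood. Numerator for 2: 0.46·0.0632218 = 0.029082.
Normalizing constant: 0.54·0.1024 + 0.46·0.0632218 = 0.084378.
P(2 | observation) = 0.029082 / 0.084378 = 0.344663.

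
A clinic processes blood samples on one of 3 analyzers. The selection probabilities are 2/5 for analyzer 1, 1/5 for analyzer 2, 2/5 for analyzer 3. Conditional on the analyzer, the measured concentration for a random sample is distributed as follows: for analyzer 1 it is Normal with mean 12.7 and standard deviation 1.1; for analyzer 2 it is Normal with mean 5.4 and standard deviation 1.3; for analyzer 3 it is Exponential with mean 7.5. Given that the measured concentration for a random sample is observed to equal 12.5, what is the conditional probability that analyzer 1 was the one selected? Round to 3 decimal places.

0.934

Likelihoods f(12.5 | ·): 1: 0.356729; 2: 1.02285e-07; 3: 0.0251834.
Posterior ∝ prior × likelihood. Numerator for 1: 0.4·0.356729 = 0.142692.
Normalizing constant: 0.4·0.356729 + 0.2·1.02285e-07 + 0.4·0.0251834 = 0.152765.
P(1 | observation) = 0.142692 / 0.152765 = 0.93406.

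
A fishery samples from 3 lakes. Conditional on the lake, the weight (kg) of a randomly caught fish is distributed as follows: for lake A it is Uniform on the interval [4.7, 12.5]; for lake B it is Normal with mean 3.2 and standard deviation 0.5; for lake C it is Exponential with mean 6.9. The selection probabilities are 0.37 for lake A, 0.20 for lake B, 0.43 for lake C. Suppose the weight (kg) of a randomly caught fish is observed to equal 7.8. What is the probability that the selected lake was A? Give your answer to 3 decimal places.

0.702

Likelihoods f(7.8 | ·): A: 0.128205; B: 3.33118e-19; C: 0.0467961.
Posterior ∝ prior × likelihood. Numerator for A: 0.37·0.128205 = 0.0474359.
Normalizing constant: 0.37·0.128205 + 0.2·3.33118e-19 + 0.43·0.0467961 = 0.0675582.
P(A | observation) = 0.0474359 / 0.0675582 = 0.702149.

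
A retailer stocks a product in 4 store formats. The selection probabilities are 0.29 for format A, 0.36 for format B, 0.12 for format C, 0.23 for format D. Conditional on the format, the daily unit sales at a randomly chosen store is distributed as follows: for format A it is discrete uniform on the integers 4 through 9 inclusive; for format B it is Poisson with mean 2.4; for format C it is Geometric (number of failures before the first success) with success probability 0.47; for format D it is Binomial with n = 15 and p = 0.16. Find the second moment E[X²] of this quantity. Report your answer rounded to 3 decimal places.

For each component E[X²] = Var + (mean)², giving A: 45.1667; B: 8.16; C: 3.67089; D: 7.776.
Overall E[X²] = 0.29·45.1667 + 0.36·8.16 + 0.12·3.67089 + 0.23·7.776 = 18.2649.

18.265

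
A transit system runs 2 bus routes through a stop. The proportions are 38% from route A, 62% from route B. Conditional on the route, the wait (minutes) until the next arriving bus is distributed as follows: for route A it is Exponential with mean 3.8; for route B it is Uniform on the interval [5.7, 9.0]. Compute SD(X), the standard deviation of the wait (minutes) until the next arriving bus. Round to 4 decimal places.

3.0032

Per component, A: μ=3.8, E[X²]=28.88; B: μ=7.35, E[X²]=54.93.
E[X] = 0.38·3.8 + 0.62·7.35 = 6.001.
E[X²] = 0.38·28.88 + 0.62·54.93 = 45.031.
Var(X) = E[X²] − (E[X])² = 45.031 − 36.012 = 9.019.
SD(X) = √9.019 = 3.00316.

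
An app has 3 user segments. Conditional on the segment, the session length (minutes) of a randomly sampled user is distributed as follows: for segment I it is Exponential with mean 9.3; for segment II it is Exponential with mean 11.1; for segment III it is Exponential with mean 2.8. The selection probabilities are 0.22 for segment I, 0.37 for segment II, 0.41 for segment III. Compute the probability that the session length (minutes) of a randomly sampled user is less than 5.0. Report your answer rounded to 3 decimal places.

0.567

Conditional on each segment, P(X < 5.0): I: 0.415872; II: 0.362659; III: 0.832323.
By total probability, P(X < 5.0) = 0.22·0.415872 + 0.37·0.362659 + 0.41·0.832323 = 0.566928.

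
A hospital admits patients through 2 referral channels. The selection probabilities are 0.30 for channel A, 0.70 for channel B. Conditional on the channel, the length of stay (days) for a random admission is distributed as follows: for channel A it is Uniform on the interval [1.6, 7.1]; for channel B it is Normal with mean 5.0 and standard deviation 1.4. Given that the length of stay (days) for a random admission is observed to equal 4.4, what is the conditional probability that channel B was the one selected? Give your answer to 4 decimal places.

Likelihoods f(4.4 | ·): A: 0.181818; B: 0.259955.
Posterior ∝ prior × likelihood. Numerator for B: 0.7·0.259955 = 0.181968.
Normalizing constant: 0.3·0.181818 + 0.7·0.259955 = 0.236514.
P(B | observation) = 0.181968 / 0.236514 = 0.769377.

0.7694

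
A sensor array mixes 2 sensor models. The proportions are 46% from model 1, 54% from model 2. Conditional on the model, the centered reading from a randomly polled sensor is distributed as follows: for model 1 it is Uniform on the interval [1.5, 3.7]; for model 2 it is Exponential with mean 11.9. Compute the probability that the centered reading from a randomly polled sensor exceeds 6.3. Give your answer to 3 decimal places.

0.318

Conditional on each model, P(X > 6.3): 1: 0; 2: 0.588951.
By total probability, P(X > 6.3) = 0.46·0 + 0.54·0.588951 = 0.318034.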